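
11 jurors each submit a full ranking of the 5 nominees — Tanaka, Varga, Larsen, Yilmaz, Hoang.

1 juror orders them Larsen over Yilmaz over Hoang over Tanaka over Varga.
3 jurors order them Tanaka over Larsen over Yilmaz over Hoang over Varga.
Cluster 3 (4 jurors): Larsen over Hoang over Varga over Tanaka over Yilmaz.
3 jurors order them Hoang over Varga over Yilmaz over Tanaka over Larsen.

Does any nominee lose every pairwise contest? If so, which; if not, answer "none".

Yilmaz

Head-to-head results (11 jurors):
Tanaka vs Varga: Varga wins 7–4.
Tanaka vs Larsen: 3+3 = 6 for Tanaka, 5 for Larsen — Tanaka by 6–5.
Tanaka–Yilmaz: Tanaka 7–4.
Tanaka vs Hoang: Hoang wins 8–3.
Varga vs Larsen: 3 for Varga, 8 for Larsen — Larsen by 8–3.
Varga vs Yilmaz: Varga, 7–4.
Varga–Hoang: Hoang 11–0.
Larsen–Yilmaz: Larsen 8–3.
Larsen vs Hoang: Larsen preferred on 1+3+4 = 8 ballots; Larsen wins 8–3.
Yilmaz–Hoang: Hoang 7–4.
Yilmaz loses to every other nominee — it is the Condorcet loser.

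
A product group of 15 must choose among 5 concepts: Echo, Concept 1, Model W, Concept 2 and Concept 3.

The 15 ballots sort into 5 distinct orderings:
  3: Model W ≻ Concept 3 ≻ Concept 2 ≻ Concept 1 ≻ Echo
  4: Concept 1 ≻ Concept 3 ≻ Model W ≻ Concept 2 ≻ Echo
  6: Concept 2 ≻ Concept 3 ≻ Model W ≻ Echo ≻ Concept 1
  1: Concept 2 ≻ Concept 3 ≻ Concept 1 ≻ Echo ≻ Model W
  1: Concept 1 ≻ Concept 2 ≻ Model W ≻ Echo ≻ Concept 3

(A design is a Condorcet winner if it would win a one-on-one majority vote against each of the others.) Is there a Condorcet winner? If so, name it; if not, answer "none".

Concept 2

Head-to-head results (15 engineers):
Echo vs Concept 1: Echo is ranked higher on 6 ballots, Concept 1 on 9. Concept 1 wins 9–6.
Echo vs Model W: 1 to 14, Model W.
Echo vs Concept 2: Echo preferred on 0 ballots; Concept 2 wins 15–0.
Echo vs Concept 3: 1 to 14, Concept 3.
Concept 1 vs Model W: Model W, 9–6.
Concept 1–Concept 2: Concept 2 10–5.
Concept 1 vs Concept 3: Concept 3, 10–5.
Model W vs Concept 2: Model W preferred on 3+4 = 7 ballots; Concept 2 wins 8–7.
Model W vs Concept 3: Model W preferred on 3+1 = 4 ballots; Concept 3 wins 11–4.
Concept 2–Concept 3: Concept 2 8–7.
Concept 2 wins every pairwise contest, so Concept 2 is the Condorcet winner.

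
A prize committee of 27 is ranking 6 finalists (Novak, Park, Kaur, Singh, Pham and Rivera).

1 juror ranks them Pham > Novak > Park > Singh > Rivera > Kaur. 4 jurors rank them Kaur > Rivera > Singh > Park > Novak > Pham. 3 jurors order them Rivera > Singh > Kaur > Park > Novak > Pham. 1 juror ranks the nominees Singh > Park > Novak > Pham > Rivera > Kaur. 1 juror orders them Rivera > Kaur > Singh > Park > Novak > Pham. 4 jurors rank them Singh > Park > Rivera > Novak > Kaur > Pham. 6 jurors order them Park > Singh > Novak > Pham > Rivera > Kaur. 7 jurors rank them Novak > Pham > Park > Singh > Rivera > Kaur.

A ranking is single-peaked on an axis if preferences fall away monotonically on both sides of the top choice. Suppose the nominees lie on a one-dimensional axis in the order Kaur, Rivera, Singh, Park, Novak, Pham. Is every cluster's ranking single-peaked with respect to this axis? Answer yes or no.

yes

Axis positions: Kaur=1, Rivera=2, Singh=3, Park=4, Novak=5, Pham=6.
Cluster 1 (peak Pham at position 6): ranking walks positions 6-5-4-3-2-1, expanding outward from the peak — single-peaked.
Cluster 2 (peak Kaur at position 1): ranking walks positions 1-2-3-4-5-6, expanding outward from the peak — single-peaked.
Cluster 3 (peak Rivera at position 2): ranking walks positions 2-3-1-4-5-6, expanding outward from the peak — single-peaked.
Cluster 4 (peak Singh at position 3): ranking walks positions 3-4-5-6-2-1, expanding outward from the peak — single-peaked.
Cluster 5 (peak Rivera at position 2): ranking walks positions 2-1-3-4-5-6, expanding outward from the peak — single-peaked.
Cluster 6 (peak Singh at position 3): ranking walks positions 3-4-2-5-1-6, expanding outward from the peak — single-peaked.
Cluster 7 (peak Park at position 4): ranking walks positions 4-3-5-6-2-1, expanding outward from the peak — single-peaked.
Cluster 8 (peak Novak at position 5): ranking walks positions 5-6-4-3-2-1, expanding outward from the peak — single-peaked.
Every ranking is single-peaked on this axis.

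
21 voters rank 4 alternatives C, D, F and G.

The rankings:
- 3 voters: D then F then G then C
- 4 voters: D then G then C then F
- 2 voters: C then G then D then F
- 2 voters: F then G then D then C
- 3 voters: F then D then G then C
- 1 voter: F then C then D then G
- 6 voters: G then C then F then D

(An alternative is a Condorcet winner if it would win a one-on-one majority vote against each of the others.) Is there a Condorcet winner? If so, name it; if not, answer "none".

Head-to-head results (21 voters):
C vs D: 2+1+6 = 9 for C, 12 for D — D by 12–9.
C vs F: C preferred on 4+2+6 = 12 ballots; C wins 12–9.
C vs G: 3 to 18, G.
D vs F: 9 to 12, F.
D–G: D 11–10.
F vs G: G, 12–9.
Every alternative loses at least once (C loses to D; D loses to F; F loses to C; G loses to D). The majority relation contains the cycle C > F > D > C, so there is no Condorcet winner.

none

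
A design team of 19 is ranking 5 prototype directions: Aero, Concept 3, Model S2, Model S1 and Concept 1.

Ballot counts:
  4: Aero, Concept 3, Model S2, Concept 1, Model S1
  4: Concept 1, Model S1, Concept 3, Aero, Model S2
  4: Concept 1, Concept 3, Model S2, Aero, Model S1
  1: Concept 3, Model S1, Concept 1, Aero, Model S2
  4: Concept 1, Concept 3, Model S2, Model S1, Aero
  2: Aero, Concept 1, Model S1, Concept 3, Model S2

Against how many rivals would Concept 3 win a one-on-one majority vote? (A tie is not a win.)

3

Concept 3 against each rival (19 engineers):
Concept 3 vs Aero: Concept 3 wins 13–6.
Concept 3 vs Model S2: Concept 3 wins 19–0.
Concept 3–Model S1: Concept 3 13–6.
Concept 3 vs Concept 1: 4+1 = 5 for Concept 3, 14 for Concept 1 — Concept 1 by 14–5.
Concept 3 beats Aero, Model S2, Model S1; loses to Concept 1 — 3 pairwise wins.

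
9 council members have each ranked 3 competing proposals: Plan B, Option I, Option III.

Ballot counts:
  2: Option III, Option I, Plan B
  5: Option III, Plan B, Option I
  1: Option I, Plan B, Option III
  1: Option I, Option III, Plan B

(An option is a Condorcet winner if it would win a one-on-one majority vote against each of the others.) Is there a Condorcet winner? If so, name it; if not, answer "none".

Option III

Head-to-head results (9 council members):
Plan B vs Option I: Plan B wins 5–4.
Plan B vs Option III: Option III wins 8–1.
Option I vs Option III: Option III, 7–2.
Option III beats each of Plan B, Option I — Option III is the Condorcet winner.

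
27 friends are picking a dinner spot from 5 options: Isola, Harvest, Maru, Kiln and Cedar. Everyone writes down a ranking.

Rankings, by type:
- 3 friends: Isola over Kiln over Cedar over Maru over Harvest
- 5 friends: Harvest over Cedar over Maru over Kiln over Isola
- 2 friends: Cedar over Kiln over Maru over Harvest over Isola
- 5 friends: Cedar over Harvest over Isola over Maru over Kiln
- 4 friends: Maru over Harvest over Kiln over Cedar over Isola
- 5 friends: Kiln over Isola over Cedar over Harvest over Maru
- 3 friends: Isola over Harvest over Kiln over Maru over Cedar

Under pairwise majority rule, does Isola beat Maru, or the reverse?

Ballots ranking Isola above Maru: 3 + 5 + 5 + 3 = 16.
Ballots ranking Maru above Isola: 27 − 16 = 11.
Isola wins the head-to-head 16–11.

Isola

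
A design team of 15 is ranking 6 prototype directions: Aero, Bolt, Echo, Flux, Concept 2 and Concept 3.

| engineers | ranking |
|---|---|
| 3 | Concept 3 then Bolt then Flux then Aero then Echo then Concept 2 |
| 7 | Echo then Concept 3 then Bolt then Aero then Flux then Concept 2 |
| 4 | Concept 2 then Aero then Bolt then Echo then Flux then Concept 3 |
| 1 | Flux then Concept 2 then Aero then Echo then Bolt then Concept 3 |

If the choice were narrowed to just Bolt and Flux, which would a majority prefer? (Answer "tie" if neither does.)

Ballots ranking Bolt above Flux: 3 + 7 + 4 = 14.
Ballots ranking Flux above Bolt: 15 − 14 = 1.
Bolt wins the head-to-head 14–1.

Bolt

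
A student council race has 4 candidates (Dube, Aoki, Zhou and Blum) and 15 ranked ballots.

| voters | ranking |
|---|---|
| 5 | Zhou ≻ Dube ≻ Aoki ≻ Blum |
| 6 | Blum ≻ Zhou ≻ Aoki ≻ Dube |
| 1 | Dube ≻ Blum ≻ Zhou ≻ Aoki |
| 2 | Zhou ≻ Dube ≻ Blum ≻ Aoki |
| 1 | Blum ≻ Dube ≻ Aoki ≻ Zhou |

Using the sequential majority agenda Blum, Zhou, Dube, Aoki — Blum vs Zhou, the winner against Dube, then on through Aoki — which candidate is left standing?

Round 1: Blum vs Zhou — 8–7, Blum advances.
Round 2: Blum vs Dube — 7–8, Dube advances.
Round 3: Dube vs Aoki — 9–6, Dube advances.
The agenda winner is Dube.

Dube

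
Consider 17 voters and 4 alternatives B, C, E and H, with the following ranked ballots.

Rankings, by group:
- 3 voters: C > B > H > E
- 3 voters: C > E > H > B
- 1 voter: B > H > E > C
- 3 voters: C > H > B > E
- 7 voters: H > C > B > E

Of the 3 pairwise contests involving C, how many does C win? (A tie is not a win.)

3

C against each rival (17 voters):
C vs B: C wins 16–1.
C vs E: 3+3+3+7 = 16 for C, 1 for E — C by 16–1.
C–H: C 9–8.
C beats B, E, H — 3 pairwise wins.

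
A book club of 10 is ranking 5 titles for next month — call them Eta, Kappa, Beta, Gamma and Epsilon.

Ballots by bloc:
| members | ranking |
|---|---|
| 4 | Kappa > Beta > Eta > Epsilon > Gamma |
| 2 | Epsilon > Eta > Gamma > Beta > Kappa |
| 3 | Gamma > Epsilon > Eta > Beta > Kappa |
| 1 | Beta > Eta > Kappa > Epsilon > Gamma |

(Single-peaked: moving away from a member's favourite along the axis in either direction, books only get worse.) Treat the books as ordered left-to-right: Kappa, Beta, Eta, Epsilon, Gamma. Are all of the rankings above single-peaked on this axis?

Axis positions: Kappa=1, Beta=2, Eta=3, Epsilon=4, Gamma=5.
Bloc 1 (peak Kappa at position 1): ranking walks positions 1-2-3-4-5, expanding outward from the peak — single-peaked.
Bloc 2 (peak Epsilon at position 4): ranking walks positions 4-3-5-2-1, expanding outward from the peak — single-peaked.
Bloc 3 (peak Gamma at position 5): ranking walks positions 5-4-3-2-1, expanding outward from the peak — single-peaked.
Bloc 4 (peak Beta at position 2): ranking walks positions 2-3-1-4-5, expanding outward from the peak — single-peaked.
Every ranking is single-peaked on this axis.

yes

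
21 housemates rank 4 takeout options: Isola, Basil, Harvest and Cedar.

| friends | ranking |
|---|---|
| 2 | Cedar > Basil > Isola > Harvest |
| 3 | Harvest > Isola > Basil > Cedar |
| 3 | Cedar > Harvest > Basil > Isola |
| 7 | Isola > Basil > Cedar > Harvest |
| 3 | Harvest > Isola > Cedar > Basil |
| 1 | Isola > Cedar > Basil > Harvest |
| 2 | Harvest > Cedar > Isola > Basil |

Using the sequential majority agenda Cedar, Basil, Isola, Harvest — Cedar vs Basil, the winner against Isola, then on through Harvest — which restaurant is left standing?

Round 1: Cedar vs Basil — 11–10, Cedar advances.
Round 2: Cedar vs Isola — 7–14, Isola advances.
Round 3: Isola vs Harvest — 10–11, Harvest advances.
Harvest survives the agenda.

Harvest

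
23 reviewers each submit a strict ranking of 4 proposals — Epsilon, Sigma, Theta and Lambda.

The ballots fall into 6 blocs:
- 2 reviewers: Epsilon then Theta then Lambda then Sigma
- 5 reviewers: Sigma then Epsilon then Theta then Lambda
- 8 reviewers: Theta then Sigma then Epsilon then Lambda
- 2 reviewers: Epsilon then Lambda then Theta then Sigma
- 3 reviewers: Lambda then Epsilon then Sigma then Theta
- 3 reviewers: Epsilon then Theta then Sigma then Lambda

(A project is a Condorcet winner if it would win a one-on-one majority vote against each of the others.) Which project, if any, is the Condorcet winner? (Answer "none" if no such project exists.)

none

Check each pair by majority over 23 ballots:
Epsilon vs Sigma: Sigma, 13–10.
Epsilon vs Theta: Epsilon, 15–8.
Epsilon vs Lambda: Epsilon wins 20–3.
Sigma vs Theta: Theta wins 15–8.
Sigma vs Lambda: Sigma wins 16–7.
Theta–Lambda: Theta 18–5.
No project is unbeaten: Epsilon loses to Sigma; Sigma loses to Theta; Theta loses to Epsilon; Lambda loses to Epsilon. In particular Epsilon → Theta → Sigma → Epsilon is a majority cycle — no Condorcet winner exists.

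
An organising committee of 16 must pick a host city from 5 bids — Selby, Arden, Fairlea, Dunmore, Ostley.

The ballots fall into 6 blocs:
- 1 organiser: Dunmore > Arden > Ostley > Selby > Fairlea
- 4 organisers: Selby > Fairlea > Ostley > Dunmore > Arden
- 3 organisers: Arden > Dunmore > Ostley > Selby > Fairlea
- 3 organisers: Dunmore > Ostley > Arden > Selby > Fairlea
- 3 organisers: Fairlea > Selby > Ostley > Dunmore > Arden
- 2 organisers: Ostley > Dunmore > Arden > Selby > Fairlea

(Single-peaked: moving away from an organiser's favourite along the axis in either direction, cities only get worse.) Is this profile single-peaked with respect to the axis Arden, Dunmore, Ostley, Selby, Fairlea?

Axis positions: Arden=1, Dunmore=2, Ostley=3, Selby=4, Fairlea=5.
Bloc 1 (peak Dunmore at position 2): ranking walks positions 2-1-3-4-5, expanding outward from the peak — single-peaked.
Bloc 2 (peak Selby at position 4): ranking walks positions 4-5-3-2-1, expanding outward from the peak — single-peaked.
Bloc 3 (peak Arden at position 1): ranking walks positions 1-2-3-4-5, expanding outward from the peak — single-peaked.
Bloc 4 (peak Dunmore at position 2): ranking walks positions 2-3-1-4-5, expanding outward from the peak — single-peaked.
Bloc 5 (peak Fairlea at position 5): ranking walks positions 5-4-3-2-1, expanding outward from the peak — single-peaked.
Bloc 6 (peak Ostley at position 3): ranking walks positions 3-2-1-4-5, expanding outward from the peak — single-peaked.
Every ranking is single-peaked on this axis.

yes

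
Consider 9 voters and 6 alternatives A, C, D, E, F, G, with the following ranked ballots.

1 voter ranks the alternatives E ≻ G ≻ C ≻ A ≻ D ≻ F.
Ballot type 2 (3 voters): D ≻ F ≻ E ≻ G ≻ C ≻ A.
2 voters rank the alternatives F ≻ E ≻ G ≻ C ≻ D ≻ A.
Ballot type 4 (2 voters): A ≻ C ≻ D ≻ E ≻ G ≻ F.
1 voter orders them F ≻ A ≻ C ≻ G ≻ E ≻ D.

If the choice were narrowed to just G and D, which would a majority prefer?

D

Ballots ranking G above D: 1 + 2 + 1 = 4.
Ballots ranking D above G: 9 − 4 = 5.
D wins the head-to-head 5–4.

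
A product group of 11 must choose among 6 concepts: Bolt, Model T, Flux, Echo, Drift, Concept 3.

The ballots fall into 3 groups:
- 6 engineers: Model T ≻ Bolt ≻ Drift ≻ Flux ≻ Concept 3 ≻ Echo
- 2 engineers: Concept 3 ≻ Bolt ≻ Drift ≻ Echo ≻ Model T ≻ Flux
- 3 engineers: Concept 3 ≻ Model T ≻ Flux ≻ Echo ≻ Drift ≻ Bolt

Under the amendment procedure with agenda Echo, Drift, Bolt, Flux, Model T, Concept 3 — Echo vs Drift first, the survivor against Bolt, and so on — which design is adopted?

Round 1: Echo vs Drift — 3–8, Drift advances.
Round 2: Drift vs Bolt — 3–8, Bolt advances.
Round 3: Bolt vs Flux — 8–3, Bolt advances.
Round 4: Bolt vs Model T — 2–9, Model T advances.
Round 5: Model T vs Concept 3 — 6–5, Model T advances.
Model T survives the agenda.

Model T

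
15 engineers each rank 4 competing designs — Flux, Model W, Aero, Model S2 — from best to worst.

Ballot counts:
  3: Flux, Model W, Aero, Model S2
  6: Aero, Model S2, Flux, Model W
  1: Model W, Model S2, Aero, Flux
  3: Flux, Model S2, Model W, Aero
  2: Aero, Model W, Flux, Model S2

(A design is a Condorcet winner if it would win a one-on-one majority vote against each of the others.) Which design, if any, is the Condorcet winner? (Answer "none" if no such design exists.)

Check each pair by majority over 15 ballots:
Flux vs Model W: 12 to 3, Flux.
Flux vs Aero: 3+3 = 6 for Flux, 9 for Aero — Aero by 9–6.
Flux vs Model S2: Flux is ranked higher on 3+3+2 = 8 ballots, Model S2 on 7. Flux wins 8–7.
Model W vs Aero: Model W is ranked higher on 3+1+3 = 7 ballots, Aero on 8. Aero wins 8–7.
Model W vs Model S2: Model W is ranked higher on 3+1+2 = 6 ballots, Model S2 on 9. Model S2 wins 9–6.
Aero vs Model S2: Aero is ranked higher on 3+6+2 = 11 ballots, Model S2 on 4. Aero wins 11–4.
Aero beats each of Flux, Model W, Model S2 — Aero is the Condorcet winner.

Aero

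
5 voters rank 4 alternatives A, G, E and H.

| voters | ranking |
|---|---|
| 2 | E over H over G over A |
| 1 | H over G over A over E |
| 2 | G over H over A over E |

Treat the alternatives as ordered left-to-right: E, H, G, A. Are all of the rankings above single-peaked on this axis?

Axis positions: E=1, H=2, G=3, A=4.
Cluster 1 (peak E at position 1): ranking walks positions 1-2-3-4, expanding outward from the peak — single-peaked.
Cluster 2 (peak H at position 2): ranking walks positions 2-3-4-1, expanding outward from the peak — single-peaked.
Cluster 3 (peak G at position 3): ranking walks positions 3-2-4-1, expanding outward from the peak — single-peaked.
Every ranking is single-peaked on this axis.

yes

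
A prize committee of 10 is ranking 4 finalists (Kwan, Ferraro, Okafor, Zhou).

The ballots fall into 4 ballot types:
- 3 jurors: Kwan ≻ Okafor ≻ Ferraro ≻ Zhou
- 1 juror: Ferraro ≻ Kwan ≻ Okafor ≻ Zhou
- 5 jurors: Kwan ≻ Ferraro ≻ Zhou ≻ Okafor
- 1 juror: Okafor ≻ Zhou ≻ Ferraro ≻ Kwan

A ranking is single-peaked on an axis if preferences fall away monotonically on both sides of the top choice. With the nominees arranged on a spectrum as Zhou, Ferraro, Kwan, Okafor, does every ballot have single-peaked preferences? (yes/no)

Axis positions: Zhou=1, Ferraro=2, Kwan=3, Okafor=4.
Ballot type 1 (peak Kwan at position 3): ranking walks positions 3-4-2-1, expanding outward from the peak — single-peaked.
Ballot type 2 (peak Ferraro at position 2): ranking walks positions 2-3-4-1, expanding outward from the peak — single-peaked.
Ballot type 3 (peak Kwan at position 3): ranking walks positions 3-2-1-4, expanding outward from the peak — single-peaked.
Ballot type 4: ranking walks positions 4-1-2-3; Zhou is ranked above Kwan even though Kwan lies between Zhou and the peak Okafor on the axis — preferences dip and rise again. Not single-peaked.
Ballot type 4 violates single-peakedness, so the profile is not single-peaked on this axis.

no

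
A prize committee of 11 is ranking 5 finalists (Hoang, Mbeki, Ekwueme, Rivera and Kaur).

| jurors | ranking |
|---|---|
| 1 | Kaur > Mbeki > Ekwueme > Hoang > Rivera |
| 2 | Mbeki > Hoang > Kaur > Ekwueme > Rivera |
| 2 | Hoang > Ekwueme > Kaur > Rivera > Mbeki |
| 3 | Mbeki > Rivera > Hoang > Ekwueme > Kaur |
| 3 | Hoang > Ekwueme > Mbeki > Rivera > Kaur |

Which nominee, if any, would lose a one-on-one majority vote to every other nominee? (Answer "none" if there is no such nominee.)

Kaur

Pairwise majorities:
Hoang vs Mbeki: 2+3 = 5 for Hoang, 6 for Mbeki — Mbeki by 6–5.
Hoang vs Ekwueme: 2+2+3+3 = 10 for Hoang, 1 for Ekwueme — Hoang by 10–1.
Hoang–Rivera: Hoang 8–3.
Hoang vs Kaur: 2+2+3+3 = 10 for Hoang, 1 for Kaur — Hoang by 10–1.
Mbeki–Ekwueme: Mbeki 6–5.
Mbeki vs Rivera: Mbeki preferred on 1+2+3+3 = 9 ballots; Mbeki wins 9–2.
Mbeki vs Kaur: Mbeki is ranked higher on 2+3+3 = 8 ballots, Kaur on 3. Mbeki wins 8–3.
Ekwueme vs Rivera: Ekwueme is ranked higher on 1+2+2+3 = 8 ballots, Rivera on 3. Ekwueme wins 8–3.
Ekwueme–Kaur: Ekwueme 8–3.
Rivera vs Kaur: 3+3 = 6 for Rivera, 5 for Kaur — Rivera by 6–5.
Only Kaur has no wins; Kaur is the Condorcet loser.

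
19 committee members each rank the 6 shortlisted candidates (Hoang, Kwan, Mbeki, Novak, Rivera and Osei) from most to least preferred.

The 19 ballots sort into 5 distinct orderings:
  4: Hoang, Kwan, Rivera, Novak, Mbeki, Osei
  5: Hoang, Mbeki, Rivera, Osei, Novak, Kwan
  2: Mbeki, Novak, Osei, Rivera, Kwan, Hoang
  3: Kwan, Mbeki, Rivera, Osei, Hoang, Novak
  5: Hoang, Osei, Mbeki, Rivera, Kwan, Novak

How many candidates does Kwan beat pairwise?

1

Kwan against each rival (19 committee members):
Kwan vs Hoang: Hoang wins 14–5.
Kwan vs Mbeki: Mbeki wins 12–7.
Kwan vs Novak: 12 to 7, Kwan.
Kwan vs Rivera: 4+3 = 7 for Kwan, 12 for Rivera — Rivera by 12–7.
Kwan vs Osei: Osei, 12–7.
Kwan beats Novak; loses to Hoang, Mbeki, Rivera, Osei — 1 pairwise win.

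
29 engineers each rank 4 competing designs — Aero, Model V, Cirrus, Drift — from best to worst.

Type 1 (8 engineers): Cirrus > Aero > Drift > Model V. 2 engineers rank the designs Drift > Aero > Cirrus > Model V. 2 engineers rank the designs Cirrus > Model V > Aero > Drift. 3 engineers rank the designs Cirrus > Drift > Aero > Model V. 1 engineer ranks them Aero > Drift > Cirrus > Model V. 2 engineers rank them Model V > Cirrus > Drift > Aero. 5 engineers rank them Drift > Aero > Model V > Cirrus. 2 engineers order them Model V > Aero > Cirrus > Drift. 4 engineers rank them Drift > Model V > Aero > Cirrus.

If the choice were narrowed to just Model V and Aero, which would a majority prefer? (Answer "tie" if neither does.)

Ballots ranking Model V above Aero: 2 + 2 + 2 + 4 = 10.
Ballots ranking Aero above Model V: 29 − 10 = 19.
Aero wins the head-to-head 19–10.

Aero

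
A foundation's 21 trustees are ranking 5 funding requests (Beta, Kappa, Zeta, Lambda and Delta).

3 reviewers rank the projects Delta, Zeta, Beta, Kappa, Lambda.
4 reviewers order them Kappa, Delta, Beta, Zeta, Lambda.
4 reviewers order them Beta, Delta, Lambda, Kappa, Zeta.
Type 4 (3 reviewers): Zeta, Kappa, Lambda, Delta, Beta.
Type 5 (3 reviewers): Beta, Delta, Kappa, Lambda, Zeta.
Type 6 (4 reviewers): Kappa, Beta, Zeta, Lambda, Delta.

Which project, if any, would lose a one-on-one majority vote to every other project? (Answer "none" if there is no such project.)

Lambda

Head-to-head results (21 reviewers):
Beta vs Kappa: Beta is ranked higher on 3+4+3 = 10 ballots, Kappa on 11. Kappa wins 11–10.
Beta vs Zeta: Beta wins 15–6.
Beta vs Lambda: 3+4+4+3+4 = 18 for Beta, 3 for Lambda — Beta by 18–3.
Beta vs Delta: 4+3+4 = 11 for Beta, 10 for Delta — Beta by 11–10.
Kappa vs Zeta: 15 to 6, Kappa.
Kappa vs Lambda: 3+4+3+3+4 = 17 for Kappa, 4 for Lambda — Kappa by 17–4.
Kappa vs Delta: 11 to 10, Kappa.
Zeta vs Lambda: Zeta is ranked higher on 3+4+3+4 = 14 ballots, Lambda on 7. Zeta wins 14–7.
Zeta vs Delta: Delta wins 14–7.
Lambda vs Delta: Delta wins 14–7.
Only Lambda has no wins; Lambda is the Condorcet loser.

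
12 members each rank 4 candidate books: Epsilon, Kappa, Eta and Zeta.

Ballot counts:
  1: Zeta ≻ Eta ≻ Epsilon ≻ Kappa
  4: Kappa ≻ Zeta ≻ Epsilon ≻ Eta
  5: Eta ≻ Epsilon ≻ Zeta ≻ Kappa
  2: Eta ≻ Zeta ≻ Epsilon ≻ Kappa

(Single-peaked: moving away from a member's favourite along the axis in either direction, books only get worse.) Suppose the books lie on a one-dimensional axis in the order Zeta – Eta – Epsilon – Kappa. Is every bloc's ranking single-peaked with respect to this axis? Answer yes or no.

Axis positions: Zeta=1, Eta=2, Epsilon=3, Kappa=4.
Bloc 1 (peak Zeta at position 1): ranking walks positions 1-2-3-4, expanding outward from the peak — single-peaked.
Bloc 2: ranking walks positions 4-1-3-2; Zeta is ranked above Epsilon even though Epsilon lies between Zeta and the peak Kappa on the axis — preferences dip and rise again. Not single-peaked.
Bloc 3 (peak Eta at position 2): ranking walks positions 2-3-1-4, expanding outward from the peak — single-peaked.
Bloc 4 (peak Eta at position 2): ranking walks positions 2-1-3-4, expanding outward from the peak — single-peaked.
Bloc 2 violates single-peakedness, so the profile is not single-peaked on this axis.

no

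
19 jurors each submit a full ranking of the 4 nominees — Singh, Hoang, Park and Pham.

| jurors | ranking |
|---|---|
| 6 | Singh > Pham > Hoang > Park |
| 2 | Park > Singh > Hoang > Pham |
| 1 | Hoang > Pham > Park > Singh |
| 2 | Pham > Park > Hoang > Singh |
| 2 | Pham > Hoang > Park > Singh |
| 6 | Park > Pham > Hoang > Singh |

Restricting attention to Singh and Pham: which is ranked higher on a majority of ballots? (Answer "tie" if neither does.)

Ballots ranking Singh above Pham: 6 + 2 = 8.
Ballots ranking Pham above Singh: 19 − 8 = 11.
Pham wins the head-to-head 11–8.

Pham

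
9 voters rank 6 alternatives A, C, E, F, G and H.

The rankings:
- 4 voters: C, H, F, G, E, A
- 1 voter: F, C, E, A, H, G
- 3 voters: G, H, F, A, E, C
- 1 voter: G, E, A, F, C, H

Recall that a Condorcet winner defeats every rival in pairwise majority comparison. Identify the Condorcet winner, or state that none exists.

none

Pairwise majorities:
A vs C: C, 5–4.
A vs E: E wins 6–3.
A vs F: F wins 8–1.
A vs G: G wins 8–1.
A vs H: H wins 7–2.
C–E: C 5–4.
C vs F: F wins 5–4.
C–G: C 5–4.
C vs H: C wins 6–3.
E vs F: F, 8–1.
E–G: G 8–1.
E vs H: H wins 7–2.
F vs G: F, 5–4.
F–H: H 7–2.
G vs H: H, 5–4.
Each alternative drops at least one matchup (A loses to C; C loses to F; E loses to C; F loses to H; G loses to C; H loses to C); the cycle C > H > F > C rules out a Condorcet winner.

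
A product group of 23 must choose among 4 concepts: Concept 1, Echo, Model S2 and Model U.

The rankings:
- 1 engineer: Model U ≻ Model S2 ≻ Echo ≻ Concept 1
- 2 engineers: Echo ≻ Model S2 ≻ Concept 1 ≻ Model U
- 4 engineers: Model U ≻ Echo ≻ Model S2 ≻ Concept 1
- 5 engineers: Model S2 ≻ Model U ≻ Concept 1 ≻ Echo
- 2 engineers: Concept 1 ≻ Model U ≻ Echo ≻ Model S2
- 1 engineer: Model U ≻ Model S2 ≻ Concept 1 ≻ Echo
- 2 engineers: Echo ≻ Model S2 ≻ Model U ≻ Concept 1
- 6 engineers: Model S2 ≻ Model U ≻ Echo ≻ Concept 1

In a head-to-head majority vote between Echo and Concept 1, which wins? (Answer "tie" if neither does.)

Ballots ranking Echo above Concept 1: 1 + 2 + 4 + 2 + 6 = 15.
Ballots ranking Concept 1 above Echo: 23 − 15 = 8.
Echo wins the head-to-head 15–8.

Echo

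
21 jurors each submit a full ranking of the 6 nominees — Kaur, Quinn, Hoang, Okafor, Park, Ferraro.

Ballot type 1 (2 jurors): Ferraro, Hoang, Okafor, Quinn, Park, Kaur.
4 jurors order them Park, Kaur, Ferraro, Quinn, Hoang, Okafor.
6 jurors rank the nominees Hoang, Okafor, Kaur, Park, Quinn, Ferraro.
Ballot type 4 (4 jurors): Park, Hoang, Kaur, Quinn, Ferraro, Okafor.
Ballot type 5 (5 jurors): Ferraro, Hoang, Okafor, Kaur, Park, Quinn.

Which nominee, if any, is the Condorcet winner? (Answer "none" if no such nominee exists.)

none

Head-to-head results (21 jurors):
Kaur vs Quinn: Kaur, 19–2.
Kaur–Hoang: Hoang 17–4.
Kaur vs Okafor: Okafor, 13–8.
Kaur vs Park: Kaur, 11–10.
Kaur vs Ferraro: Kaur, 14–7.
Quinn vs Hoang: Hoang, 17–4.
Quinn vs Okafor: Okafor wins 13–8.
Quinn vs Park: Park wins 19–2.
Quinn–Ferraro: Ferraro 11–10.
Hoang vs Okafor: Hoang, 21–0.
Hoang–Park: Hoang 13–8.
Hoang vs Ferraro: Ferraro, 11–10.
Okafor–Park: Okafor 13–8.
Okafor–Ferraro: Ferraro 15–6.
Park vs Ferraro: Park wins 14–7.
Each nominee drops at least one matchup (Kaur loses to Hoang; Quinn loses to Kaur; Hoang loses to Ferraro; Okafor loses to Hoang; Park loses to Kaur; Ferraro loses to Kaur); the cycle Kaur beats Ferraro beats Hoang beats Kaur rules out a Condorcet winner.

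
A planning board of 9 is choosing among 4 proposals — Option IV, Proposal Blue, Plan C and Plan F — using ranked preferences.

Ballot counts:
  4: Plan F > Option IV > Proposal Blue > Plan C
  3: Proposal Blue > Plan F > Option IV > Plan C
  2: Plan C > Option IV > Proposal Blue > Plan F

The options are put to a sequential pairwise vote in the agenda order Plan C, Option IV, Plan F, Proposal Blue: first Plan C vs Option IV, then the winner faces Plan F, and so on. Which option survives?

Round 1: Plan C vs Option IV — 2–7, Option IV advances.
Round 2: Option IV vs Plan F — 2–7, Plan F advances.
Round 3: Plan F vs Proposal Blue — 4–5, Proposal Blue advances.
Proposal Blue survives the agenda.

Proposal Blue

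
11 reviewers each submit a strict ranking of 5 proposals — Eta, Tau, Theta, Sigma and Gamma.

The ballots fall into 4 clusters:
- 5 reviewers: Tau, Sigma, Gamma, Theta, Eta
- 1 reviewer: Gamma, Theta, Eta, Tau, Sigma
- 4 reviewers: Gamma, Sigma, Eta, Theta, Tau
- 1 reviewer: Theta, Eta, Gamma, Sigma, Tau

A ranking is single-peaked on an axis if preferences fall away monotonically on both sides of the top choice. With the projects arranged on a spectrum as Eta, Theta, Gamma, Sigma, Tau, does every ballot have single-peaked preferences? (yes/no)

no

Axis positions: Eta=1, Theta=2, Gamma=3, Sigma=4, Tau=5.
Cluster 1 (peak Tau at position 5): ranking walks positions 5-4-3-2-1, expanding outward from the peak — single-peaked.
Cluster 2: ranking walks positions 3-2-1-5-4; Tau is ranked above Sigma even though Sigma lies between Tau and the peak Gamma on the axis — preferences dip and rise again. Not single-peaked.
Cluster 3: ranking walks positions 3-4-1-2-5; Eta is ranked above Theta even though Theta lies between Eta and the peak Gamma on the axis — preferences dip and rise again. Not single-peaked.
Cluster 4 (peak Theta at position 2): ranking walks positions 2-1-3-4-5, expanding outward from the peak — single-peaked.
Cluster 2 violates single-peakedness, so the profile is not single-peaked on this axis.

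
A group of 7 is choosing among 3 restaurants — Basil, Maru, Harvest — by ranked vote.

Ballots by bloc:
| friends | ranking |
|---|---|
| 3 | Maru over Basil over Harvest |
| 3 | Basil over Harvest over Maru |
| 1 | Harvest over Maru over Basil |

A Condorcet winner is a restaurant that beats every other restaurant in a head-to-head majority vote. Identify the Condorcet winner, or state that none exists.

none

Check each pair by majority over 7 ballots:
Basil vs Maru: 3 for Basil, 4 for Maru — Maru by 4–3.
Basil vs Harvest: Basil preferred on 3+3 = 6 ballots; Basil wins 6–1.
Maru vs Harvest: 3 to 4, Harvest.
Every restaurant loses at least once (Basil loses to Maru; Maru loses to Harvest; Harvest loses to Basil). The majority relation contains the cycle Basil beats Harvest beats Maru beats Basil, so there is no Condorcet winner.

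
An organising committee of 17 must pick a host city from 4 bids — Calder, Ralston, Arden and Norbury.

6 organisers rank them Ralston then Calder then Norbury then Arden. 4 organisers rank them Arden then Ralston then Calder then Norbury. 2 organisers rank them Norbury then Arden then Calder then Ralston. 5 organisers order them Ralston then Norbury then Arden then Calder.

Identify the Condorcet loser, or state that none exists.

Head-to-head results (17 organisers):
Calder vs Ralston: 2 to 15, Ralston.
Calder–Arden: Arden 11–6.
Calder vs Norbury: Calder, 10–7.
Ralston vs Arden: Ralston is ranked higher on 6+5 = 11 ballots, Arden on 6. Ralston wins 11–6.
Ralston vs Norbury: Ralston, 15–2.
Arden vs Norbury: Arden preferred on 4 ballots; Norbury wins 13–4.
No city is winless: Calder beats Norbury; Ralston beats Calder; Arden beats Calder; Norbury beats Arden. There is no Condorcet loser.

none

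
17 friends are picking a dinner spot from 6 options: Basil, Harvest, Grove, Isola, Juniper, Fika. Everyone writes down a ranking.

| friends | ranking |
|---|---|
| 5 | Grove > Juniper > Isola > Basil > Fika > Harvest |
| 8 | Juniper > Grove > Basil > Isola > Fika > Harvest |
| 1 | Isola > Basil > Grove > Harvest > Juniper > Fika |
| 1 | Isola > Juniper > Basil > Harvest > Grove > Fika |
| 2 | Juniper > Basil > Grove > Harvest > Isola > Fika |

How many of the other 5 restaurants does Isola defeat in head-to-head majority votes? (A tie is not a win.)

Isola against each rival (17 friends):
Isola vs Basil: Isola is ranked higher on 5+1+1 = 7 ballots, Basil on 10. Basil wins 10–7.
Isola vs Harvest: Isola is ranked higher on 5+8+1+1 = 15 ballots, Harvest on 2. Isola wins 15–2.
Isola vs Grove: 1+1 = 2 for Isola, 15 for Grove — Grove by 15–2.
Isola vs Juniper: Juniper wins 15–2.
Isola vs Fika: Isola, 17–0.
Isola beats Harvest, Fika; loses to Basil, Grove, Juniper — 2 pairwise wins.

2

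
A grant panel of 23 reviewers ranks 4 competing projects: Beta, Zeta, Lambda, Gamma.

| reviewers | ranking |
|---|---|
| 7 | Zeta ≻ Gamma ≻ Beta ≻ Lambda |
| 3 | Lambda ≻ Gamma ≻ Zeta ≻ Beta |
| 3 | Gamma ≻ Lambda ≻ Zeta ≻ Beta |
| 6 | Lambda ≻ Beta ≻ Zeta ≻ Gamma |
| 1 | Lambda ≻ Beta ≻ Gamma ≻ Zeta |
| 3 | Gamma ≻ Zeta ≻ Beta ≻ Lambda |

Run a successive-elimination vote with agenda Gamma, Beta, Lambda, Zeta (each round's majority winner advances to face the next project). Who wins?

Zeta

Round 1: Gamma vs Beta — 16–7, Gamma advances.
Round 2: Gamma vs Lambda — 13–10, Gamma advances.
Round 3: Gamma vs Zeta — 10–13, Zeta advances.
The agenda winner is Zeta.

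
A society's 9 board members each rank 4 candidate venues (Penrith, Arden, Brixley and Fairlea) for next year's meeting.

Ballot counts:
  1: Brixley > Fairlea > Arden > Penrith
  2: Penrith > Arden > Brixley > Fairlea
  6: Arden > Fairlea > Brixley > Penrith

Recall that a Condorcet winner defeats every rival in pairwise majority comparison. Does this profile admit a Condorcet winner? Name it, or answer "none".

Pairwise majorities:
Penrith vs Arden: Arden, 7–2.
Penrith vs Brixley: Brixley, 7–2.
Penrith vs Fairlea: Fairlea wins 7–2.
Arden–Brixley: Arden 8–1.
Arden–Fairlea: Arden 8–1.
Brixley vs Fairlea: Fairlea, 6–3.
Arden defeats every rival head-to-head and is the Condorcet winner.

Arden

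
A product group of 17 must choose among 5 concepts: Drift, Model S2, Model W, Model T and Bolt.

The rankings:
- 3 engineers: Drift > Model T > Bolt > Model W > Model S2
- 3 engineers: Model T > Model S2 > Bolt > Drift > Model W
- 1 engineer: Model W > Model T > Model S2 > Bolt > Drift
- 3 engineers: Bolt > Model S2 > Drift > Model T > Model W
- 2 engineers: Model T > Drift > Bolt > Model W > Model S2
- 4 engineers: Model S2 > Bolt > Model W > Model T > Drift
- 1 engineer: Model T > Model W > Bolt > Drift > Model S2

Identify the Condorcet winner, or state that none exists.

Head-to-head results (17 engineers):
Drift vs Model S2: Model S2 wins 11–6.
Drift vs Model W: Drift is ranked higher on 3+3+3+2 = 11 ballots, Model W on 6. Drift wins 11–6.
Drift vs Model T: Model T wins 11–6.
Drift–Bolt: Bolt 12–5.
Model S2–Model W: Model S2 10–7.
Model S2 vs Model T: Model T wins 10–7.
Model S2 vs Bolt: Model S2 is ranked higher on 3+1+4 = 8 ballots, Bolt on 9. Bolt wins 9–8.
Model W vs Model T: Model W preferred on 1+4 = 5 ballots; Model T wins 12–5.
Model W–Bolt: Bolt 15–2.
Model T vs Bolt: Model T wins 10–7.
Only Model T has no losses; Model T is the Condorcet winner.

Model T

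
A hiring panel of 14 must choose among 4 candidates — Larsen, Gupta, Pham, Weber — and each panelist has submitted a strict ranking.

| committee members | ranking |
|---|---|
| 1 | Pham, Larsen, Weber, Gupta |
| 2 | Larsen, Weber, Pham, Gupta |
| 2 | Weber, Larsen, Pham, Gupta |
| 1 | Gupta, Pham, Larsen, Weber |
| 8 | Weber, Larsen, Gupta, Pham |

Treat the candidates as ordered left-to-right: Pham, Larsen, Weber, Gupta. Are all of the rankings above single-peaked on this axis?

Axis positions: Pham=1, Larsen=2, Weber=3, Gupta=4.
Cluster 1 (peak Pham at position 1): ranking walks positions 1-2-3-4, expanding outward from the peak — single-peaked.
Cluster 2 (peak Larsen at position 2): ranking walks positions 2-3-1-4, expanding outward from the peak — single-peaked.
Cluster 3 (peak Weber at position 3): ranking walks positions 3-2-1-4, expanding outward from the peak — single-peaked.
Cluster 4: ranking walks positions 4-1-2-3; Pham is ranked above Weber even though Weber lies between Pham and the peak Gupta on the axis — preferences dip and rise again. Not single-peaked.
Cluster 5 (peak Weber at position 3): ranking walks positions 3-2-4-1, expanding outward from the peak — single-peaked.
Cluster 4 violates single-peakedness, so the profile is not single-peaked on this axis.

no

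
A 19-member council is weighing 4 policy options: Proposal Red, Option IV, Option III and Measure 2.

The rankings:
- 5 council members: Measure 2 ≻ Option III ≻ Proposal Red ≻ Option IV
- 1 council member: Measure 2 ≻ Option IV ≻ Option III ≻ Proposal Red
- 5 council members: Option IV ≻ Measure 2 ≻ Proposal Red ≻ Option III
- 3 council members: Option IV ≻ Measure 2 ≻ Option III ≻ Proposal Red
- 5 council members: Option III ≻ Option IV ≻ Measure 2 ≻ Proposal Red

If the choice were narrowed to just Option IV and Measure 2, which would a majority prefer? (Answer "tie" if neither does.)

Option IV

Ballots ranking Option IV above Measure 2: 5 + 3 + 5 = 13.
Ballots ranking Measure 2 above Option IV: 19 − 13 = 6.
Option IV wins the head-to-head 13–6.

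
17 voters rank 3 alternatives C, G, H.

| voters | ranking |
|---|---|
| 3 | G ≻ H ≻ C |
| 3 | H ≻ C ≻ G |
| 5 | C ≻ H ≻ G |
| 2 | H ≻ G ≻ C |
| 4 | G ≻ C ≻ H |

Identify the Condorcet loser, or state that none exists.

Pairwise majorities:
C–G: G 9–8.
C–H: C 9–8.
G vs H: H, 10–7.
No alternative is winless: C beats H; G beats C; H beats G. There is no Condorcet loser.

none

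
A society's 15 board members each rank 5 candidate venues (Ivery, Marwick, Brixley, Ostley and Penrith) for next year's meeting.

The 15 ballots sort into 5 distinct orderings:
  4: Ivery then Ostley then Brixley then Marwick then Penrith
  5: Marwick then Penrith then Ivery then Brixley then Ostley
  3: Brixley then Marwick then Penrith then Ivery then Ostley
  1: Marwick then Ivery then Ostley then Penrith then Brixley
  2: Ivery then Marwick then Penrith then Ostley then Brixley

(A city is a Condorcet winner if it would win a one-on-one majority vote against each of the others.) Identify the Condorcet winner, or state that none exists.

Marwick

Check each pair by majority over 15 ballots:
Ivery–Marwick: Marwick 9–6.
Ivery–Brixley: Ivery 12–3.
Ivery vs Ostley: Ivery, 15–0.
Ivery–Penrith: Penrith 8–7.
Marwick vs Brixley: Marwick wins 8–7.
Marwick vs Ostley: Marwick wins 11–4.
Marwick vs Penrith: Marwick wins 15–0.
Brixley vs Ostley: Brixley wins 8–7.
Brixley–Penrith: Penrith 8–7.
Ostley–Penrith: Penrith 10–5.
Marwick defeats every rival head-to-head and is the Condorcet winner.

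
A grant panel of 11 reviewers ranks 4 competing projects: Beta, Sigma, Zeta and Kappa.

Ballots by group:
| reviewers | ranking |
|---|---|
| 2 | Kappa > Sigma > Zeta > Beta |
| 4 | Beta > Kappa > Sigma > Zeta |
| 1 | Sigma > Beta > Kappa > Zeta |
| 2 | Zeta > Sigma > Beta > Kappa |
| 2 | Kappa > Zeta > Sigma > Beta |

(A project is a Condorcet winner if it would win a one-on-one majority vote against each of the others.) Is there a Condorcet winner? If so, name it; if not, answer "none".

none

Check each pair by majority over 11 ballots:
Beta–Sigma: Sigma 7–4.
Beta vs Zeta: 4+1 = 5 for Beta, 6 for Zeta — Zeta by 6–5.
Beta vs Kappa: Beta, 7–4.
Sigma vs Zeta: Sigma is ranked higher on 2+4+1 = 7 ballots, Zeta on 4. Sigma wins 7–4.
Sigma vs Kappa: 3 to 8, Kappa.
Zeta vs Kappa: Kappa, 9–2.
Every project loses at least once (Beta loses to Sigma; Sigma loses to Kappa; Zeta loses to Sigma; Kappa loses to Beta). The majority relation contains the cycle Beta > Kappa > Sigma > Beta, so there is no Condorcet winner.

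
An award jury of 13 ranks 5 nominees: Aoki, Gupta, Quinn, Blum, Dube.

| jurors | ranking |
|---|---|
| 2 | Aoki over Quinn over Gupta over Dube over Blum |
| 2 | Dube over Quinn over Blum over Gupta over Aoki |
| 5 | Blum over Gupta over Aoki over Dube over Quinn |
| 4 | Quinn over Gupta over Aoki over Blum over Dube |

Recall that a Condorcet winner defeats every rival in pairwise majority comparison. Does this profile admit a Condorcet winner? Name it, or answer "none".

none

Head-to-head results (13 jurors):
Aoki vs Gupta: 2 for Aoki, 11 for Gupta — Gupta by 11–2.
Aoki vs Quinn: Aoki preferred on 2+5 = 7 ballots; Aoki wins 7–6.
Aoki vs Blum: 2+4 = 6 for Aoki, 7 for Blum — Blum by 7–6.
Aoki vs Dube: 2+5+4 = 11 for Aoki, 2 for Dube — Aoki by 11–2.
Gupta vs Quinn: 5 to 8, Quinn.
Gupta vs Blum: 2+4 = 6 for Gupta, 7 for Blum — Blum by 7–6.
Gupta vs Dube: 11 to 2, Gupta.
Quinn vs Blum: 2+2+4 = 8 for Quinn, 5 for Blum — Quinn by 8–5.
Quinn vs Dube: 6 to 7, Dube.
Blum vs Dube: Blum is ranked higher on 5+4 = 9 ballots, Dube on 4. Blum wins 9–4.
No nominee is unbeaten: Aoki loses to Gupta; Gupta loses to Quinn; Quinn loses to Aoki; Blum loses to Quinn; Dube loses to Aoki. In particular Aoki → Quinn → Gupta → Aoki is a majority cycle — no Condorcet winner exists.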